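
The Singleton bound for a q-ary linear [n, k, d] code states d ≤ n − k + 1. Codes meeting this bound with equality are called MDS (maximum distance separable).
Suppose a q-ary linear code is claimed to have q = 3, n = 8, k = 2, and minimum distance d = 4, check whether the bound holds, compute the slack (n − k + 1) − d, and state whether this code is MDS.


Singleton RHS = n − k + 1 = 7, slack = 3, bound satisfied, not MDS.

Singleton bound: d ≤ n − k + 1.
Here n = 8, k = 2, so n − k + 1 = 7.
Given d = 4, check d ≤ 7: YES.
Slack = (n − k + 1) − d = 3.
The code is NOT MDS (slack = 3 > 0).
Description: the claimed parameters are [8, 2, 4]_3; such a code would be non-MDS.


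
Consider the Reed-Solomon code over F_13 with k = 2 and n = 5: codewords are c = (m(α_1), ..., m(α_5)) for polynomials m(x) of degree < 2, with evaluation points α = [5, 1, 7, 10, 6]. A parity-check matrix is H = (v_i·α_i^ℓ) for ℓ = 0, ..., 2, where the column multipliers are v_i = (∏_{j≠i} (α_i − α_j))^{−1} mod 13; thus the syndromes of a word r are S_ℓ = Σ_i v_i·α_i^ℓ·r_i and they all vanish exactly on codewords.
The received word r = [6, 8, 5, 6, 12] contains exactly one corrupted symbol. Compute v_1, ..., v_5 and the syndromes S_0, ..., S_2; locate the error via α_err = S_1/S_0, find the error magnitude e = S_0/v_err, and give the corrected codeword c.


S = (5, 11, 6), error at position 4, error magnitude e = 9, c = [6, 8, 5, 10, 12].

Step 1: column multipliers v_i = (∏_{j≠i}(α_i − α_j))^{−1} mod 13.
  i = 1 (α = 5): (5−1)(5−7)(5−10)(5−6) = 4·(−2)·(−5)·(−1) = −40 ≡ 12, so v_1 = 12^{−1} = 12 (mod 13).
  i = 2 (α = 1): (1−5)(1−7)(1−10)(1−6) = (−4)·(−6)·(−9)·(−5) = 1080 ≡ 1, so v_2 = 1^{−1} = 1 (mod 13).
  i = 3 (α = 7): (7−5)(7−1)(7−10)(7−6) = 2·6·(−3)·1 = −36 ≡ 3, so v_3 = 3^{−1} = 9 (mod 13).
  i = 4 (α = 10): (10−5)(10−1)(10−7)(10−6) = 5·9·3·4 = 540 ≡ 7, so v_4 = 7^{−1} = 2 (mod 13).
  i = 5 (α = 6): (6−5)(6−1)(6−7)(6−10) = 1·5·(−1)·(−4) = 20 ≡ 7, so v_5 = 7^{−1} = 2 (mod 13).
  v = [12, 1, 9, 2, 2].
Step 2: syndromes of r = [6, 8, 5, 6, 12] (all sums mod 13).
  S_0 = Σ v_i r_i = 12·6 + 1·8 + 9·5 + 2·6 + 2·12 = 161 ≡ 5.
  S_1 = Σ v_i α_i r_i = 12·5·6 + 1·1·8 + 9·7·5 + 2·10·6 + 2·6·12 = 947 ≡ 11.
  α_i^2 mod 13 = [12, 1, 10, 9, 10].
  S_2 = Σ v_i α_i^2 r_i = 12·12·6 + 1·1·8 + 9·10·5 + 2·9·6 + 2·10·12 = 1670 ≡ 6.
  S = (5, 11, 6) ≠ 0, so r is not a codeword (an error is present).
Step 3: locate the error. For a single error e at position i, S_ℓ = v_i·e·α_i^ℓ, so α_err = S_1/S_0.
  S_0^{−1} = 5^{−1} = 8 (mod 13), so α_err = 11·8 = 88 ≡ 10 = α_4. Error position i = 4.
  Consistency check: S_2/S_1 = 6·6 = 36 ≡ 10 = α_err ✓ (single-error assumption holds).
Step 4: error magnitude e = S_0/v_4 = S_0·∏_{j≠4}(α_4 − α_j) = 5·7 = 35 ≡ 9 (mod 13).
Step 5: correct position 4: c_4 = r_4 − e = 6 − 9 ≡ 10 (mod 13). Hence c = [6, 8, 5, 10, 12].
  Check: interpolating c through the α_i gives m(x) = 2 + 6·x (degree < 2) with m(α_i) = c_i for every i, so c is indeed a codeword.


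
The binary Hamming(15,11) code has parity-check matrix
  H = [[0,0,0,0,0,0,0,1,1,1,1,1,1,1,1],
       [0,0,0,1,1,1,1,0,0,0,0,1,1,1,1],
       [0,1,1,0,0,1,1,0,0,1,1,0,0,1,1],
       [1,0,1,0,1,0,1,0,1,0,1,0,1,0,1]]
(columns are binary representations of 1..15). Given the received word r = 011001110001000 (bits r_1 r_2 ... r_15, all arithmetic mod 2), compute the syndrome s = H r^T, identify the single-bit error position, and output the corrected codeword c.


s = (0, 1, 0, 0)^T, error position = 4, corrected codeword c = 011101110001000

Compute s = H r^T mod 2 one row at a time:
  s_1 = 1 + 0 + 0 + 0 + 1 + 0 + 0 + 0 = 2 ≡ 0 (mod 2).
  s_2 = 0 + 0 + 1 + 1 + 1 + 0 + 0 + 0 = 3 ≡ 1 (mod 2).
  s_3 = 1 + 1 + 1 + 1 + 0 + 0 + 0 + 0 = 4 ≡ 0 (mod 2).
  s_4 = 0 + 1 + 0 + 1 + 0 + 0 + 0 + 0 = 2 ≡ 0 (mod 2).
s = (0, 1, 0, 0)^T — this equals column 4 of H (binary 0100), so error is at position 4.
Correct: flip bit 4 of r = 011001110001000 to get c = 011101110001000.


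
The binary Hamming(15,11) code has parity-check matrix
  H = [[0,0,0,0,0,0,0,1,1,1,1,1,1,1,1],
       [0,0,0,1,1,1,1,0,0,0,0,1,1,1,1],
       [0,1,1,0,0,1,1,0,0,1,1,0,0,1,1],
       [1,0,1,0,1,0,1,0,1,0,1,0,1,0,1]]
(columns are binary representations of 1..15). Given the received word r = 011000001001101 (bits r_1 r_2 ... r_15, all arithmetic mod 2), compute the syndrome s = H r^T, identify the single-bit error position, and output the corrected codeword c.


s = (0, 1, 1, 0)^T, error position = 6, corrected codeword c = 011001001001101

Compute s = H r^T mod 2 one row at a time:
  s_1 = 0 + 1 + 0 + 0 + 1 + 1 + 0 + 1 = 4 ≡ 0 (mod 2).
  s_2 = 0 + 0 + 0 + 0 + 1 + 1 + 0 + 1 = 3 ≡ 1 (mod 2).
  s_3 = 1 + 1 + 0 + 0 + 0 + 0 + 0 + 1 = 3 ≡ 1 (mod 2).
  s_4 = 0 + 1 + 0 + 0 + 1 + 0 + 1 + 1 = 4 ≡ 0 (mod 2).
s = (0, 1, 1, 0)^T — this equals column 6 of H (binary 0110), so error is at position 6.
Correct: flip bit 6 of r = 011000001001101 to get c = 011001001001101.


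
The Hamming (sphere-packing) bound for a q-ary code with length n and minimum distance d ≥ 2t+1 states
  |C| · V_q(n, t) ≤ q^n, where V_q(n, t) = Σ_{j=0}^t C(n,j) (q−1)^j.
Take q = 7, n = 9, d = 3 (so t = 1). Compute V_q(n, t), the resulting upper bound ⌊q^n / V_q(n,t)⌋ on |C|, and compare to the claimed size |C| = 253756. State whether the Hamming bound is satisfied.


V_q(n, t) = 55, q^n = 40353607, Hamming bound = 733701, |C| = 253756 ≤ bound (satisfied).

Step 1: Compute V_q(n, t) = Σ_{j=0}^1 C(n, j) (q−1)^j.
  j = 0: C(9,0)·(6)^0 = 1·1 = 1.
  j = 1: C(9,1)·(6)^1 = 9·6 = 54.
  V_q(n, t) = 1 + 54 = 55.
Step 2: q^n = 7^9 = 40353607.
Step 3: Hamming bound ⌊q^n / V_q(n,t)⌋ = ⌊40353607/55⌋ = 733701.
Step 4: Compare |C| = 253756 to 733701: satisfied.
The claimed |C| lies below the Hamming bound.


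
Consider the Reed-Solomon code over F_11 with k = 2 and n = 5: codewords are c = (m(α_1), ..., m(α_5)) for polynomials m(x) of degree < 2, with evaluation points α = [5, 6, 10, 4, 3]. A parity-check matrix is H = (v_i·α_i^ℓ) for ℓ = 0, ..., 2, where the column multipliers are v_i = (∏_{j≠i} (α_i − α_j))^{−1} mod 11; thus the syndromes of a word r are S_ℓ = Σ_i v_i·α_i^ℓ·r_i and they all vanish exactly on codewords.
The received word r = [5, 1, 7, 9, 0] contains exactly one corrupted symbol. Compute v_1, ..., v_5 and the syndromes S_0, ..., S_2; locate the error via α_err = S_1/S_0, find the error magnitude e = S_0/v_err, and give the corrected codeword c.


S = (1, 3, 9), error at position 5, error magnitude e = 9, c = [5, 1, 7, 9, 2].

Step 1: column multipliers v_i = (∏_{j≠i}(α_i − α_j))^{−1} mod 11.
  i = 1 (α = 5): (5−6)(5−10)(5−4)(5−3) = (−1)·(−5)·1·2 = 10 ≡ 10, so v_1 = 10^{−1} = 10 (mod 11).
  i = 2 (α = 6): (6−5)(6−10)(6−4)(6−3) = 1·(−4)·2·3 = −24 ≡ 9, so v_2 = 9^{−1} = 5 (mod 11).
  i = 3 (α = 10): (10−5)(10−6)(10−4)(10−3) = 5·4·6·7 = 840 ≡ 4, so v_3 = 4^{−1} = 3 (mod 11).
  i = 4 (α = 4): (4−5)(4−6)(4−10)(4−3) = (−1)·(−2)·(−6)·1 = −12 ≡ 10, so v_4 = 10^{−1} = 10 (mod 11).
  i = 5 (α = 3): (3−5)(3−6)(3−10)(3−4) = (−2)·(−3)·(−7)·(−1) = 42 ≡ 9, so v_5 = 9^{−1} = 5 (mod 11).
  v = [10, 5, 3, 10, 5].
Step 2: syndromes of r = [5, 1, 7, 9, 0] (all sums mod 11).
  S_0 = Σ v_i r_i = 10·5 + 5·1 + 3·7 + 10·9 + 5·0 = 166 ≡ 1.
  S_1 = Σ v_i α_i r_i = 10·5·5 + 5·6·1 + 3·10·7 + 10·4·9 + 5·3·0 = 850 ≡ 3.
  α_i^2 mod 11 = [3, 3, 1, 5, 9].
  S_2 = Σ v_i α_i^2 r_i = 10·3·5 + 5·3·1 + 3·1·7 + 10·5·9 + 5·9·0 = 636 ≡ 9.
  S = (1, 3, 9) ≠ 0, so r is not a codeword (an error is present).
Step 3: locate the error. For a single error e at position i, S_ℓ = v_i·e·α_i^ℓ, so α_err = S_1/S_0.
  S_0^{−1} = 1^{−1} = 1 (mod 11), so α_err = 3·1 = 3 ≡ 3 = α_5. Error position i = 5.
  Consistency check: S_2/S_1 = 9·4 = 36 ≡ 3 = α_err ✓ (single-error assumption holds).
Step 4: error magnitude e = S_0/v_5 = S_0·∏_{j≠5}(α_5 − α_j) = 1·9 = 9 ≡ 9 (mod 11).
Step 5: correct position 5: c_5 = r_5 − e = 0 − 9 ≡ 2 (mod 11). Hence c = [5, 1, 7, 9, 2].
  Check: interpolating c through the α_i gives m(x) = 3 + 7·x (degree < 2) with m(α_i) = c_i for every i, so c is indeed a codeword.


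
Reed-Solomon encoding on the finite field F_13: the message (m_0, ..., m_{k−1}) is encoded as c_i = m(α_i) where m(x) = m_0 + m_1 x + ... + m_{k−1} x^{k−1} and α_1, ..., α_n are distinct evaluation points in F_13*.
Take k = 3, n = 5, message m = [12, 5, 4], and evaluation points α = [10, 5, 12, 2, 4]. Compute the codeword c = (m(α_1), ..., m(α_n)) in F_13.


c = [7, 7, 11, 12, 5]

Message polynomial: m(x) = 12 + 5·x + 4·x^2 (mod 13).
For each evaluation point α_i, compute m(α_i) mod 13:
  α_1 = 10: Horner steps 4 → 6 → 7, so m(10) = 7.
  α_2 = 5: Horner steps 4 → 12 → 7, so m(5) = 7.
  α_3 = 12: Horner steps 4 → 1 → 11, so m(12) = 11.
  α_4 = 2: Horner steps 4 → 0 → 12, so m(2) = 12.
  α_5 = 4: Horner steps 4 → 8 → 5, so m(4) = 5.
Codeword c = [7, 7, 11, 12, 5] ∈ F_13^5.


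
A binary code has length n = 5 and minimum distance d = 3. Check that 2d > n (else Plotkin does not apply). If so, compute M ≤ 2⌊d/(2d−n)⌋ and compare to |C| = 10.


Plotkin bound M ≤ 6; given |C| = 10 > bound (violated).

Check applicability: 2d = 6, n = 5.
2d − n = 1 > 0, so Plotkin applies.
Compute d/(2d−n) = 3/1 ≈ 3.0000.
⌊d/(2d−n)⌋ = 3.
Plotkin bound: M ≤ 2·3 = 6.
Given |C| = 10, check: VIOLATED.
This |C| is above the Plotkin bound, so no binary code with n = 5, d = 3 and 10 codewords exists.


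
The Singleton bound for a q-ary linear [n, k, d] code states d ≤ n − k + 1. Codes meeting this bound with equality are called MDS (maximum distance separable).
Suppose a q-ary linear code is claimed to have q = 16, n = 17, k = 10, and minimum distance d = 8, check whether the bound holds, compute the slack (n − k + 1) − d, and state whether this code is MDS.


Singleton RHS = n − k + 1 = 8, slack = 0, bound satisfied, MDS.

Singleton bound: d ≤ n − k + 1.
Here n = 17, k = 10, so n − k + 1 = 8.
Given d = 8, check d ≤ 8: YES.
Slack = (n − k + 1) − d = 0.
The code is MDS (slack = 0).
Description: the claimed parameters are [17, 10, 8]_16; such a code would be MDS (meets Singleton bound).


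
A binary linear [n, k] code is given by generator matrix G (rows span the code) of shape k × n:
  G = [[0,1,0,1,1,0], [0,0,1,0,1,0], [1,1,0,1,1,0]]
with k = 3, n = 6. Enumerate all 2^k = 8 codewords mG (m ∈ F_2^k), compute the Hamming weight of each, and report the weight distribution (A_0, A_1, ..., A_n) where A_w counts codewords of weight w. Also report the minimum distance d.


Weight distribution: A_0 = 1, A_1 = 1, A_2 = 1, A_3 = 3, A_4 = 2. Minimum distance d = 1.

Enumerate all 2^3 = 8 messages m ∈ F_2^3.
For each, compute codeword c = mG in F_2^6, then tally its weight.
  m = 000 → c = 000000, weight = 0.
  m = 100 → c = 010110, weight = 3.
  m = 010 → c = 001010, weight = 2.
  m = 110 → c = 011100, weight = 3.
  m = 001 → c = 110110, weight = 4.
  m = 101 → c = 100000, weight = 1.
  m = 011 → c = 111100, weight = 4.
  m = 111 → c = 101010, weight = 3.
Tally weights:
  weight 0: 1 codewords.
  weight 1: 1 codewords.
  weight 2: 1 codewords.
  weight 3: 3 codewords.
  weight 4: 2 codewords.
Minimum distance d = smallest w > 0 with A_w > 0 = 1.
Sanity: Σ A_w = 8 = 2^3 = 8 ✓.


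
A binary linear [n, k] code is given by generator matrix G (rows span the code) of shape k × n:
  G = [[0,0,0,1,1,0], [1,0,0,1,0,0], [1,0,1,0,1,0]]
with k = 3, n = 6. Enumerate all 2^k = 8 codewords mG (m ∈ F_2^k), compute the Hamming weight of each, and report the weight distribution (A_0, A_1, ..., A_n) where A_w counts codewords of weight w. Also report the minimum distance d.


Weight distribution: A_0 = 1, A_1 = 1, A_2 = 3, A_3 = 3. Minimum distance d = 1.

Enumerate all 2^3 = 8 messages m ∈ F_2^3.
For each, compute codeword c = mG in F_2^6, then tally its weight.
  m = 000 → c = 000000, weight = 0.
  m = 100 → c = 000110, weight = 2.
  m = 010 → c = 100100, weight = 2.
  m = 110 → c = 100010, weight = 2.
  m = 001 → c = 101010, weight = 3.
  m = 101 → c = 101100, weight = 3.
  m = 011 → c = 001110, weight = 3.
  m = 111 → c = 001000, weight = 1.
Tally weights:
  weight 0: 1 codewords.
  weight 1: 1 codewords.
  weight 2: 3 codewords.
  weight 3: 3 codewords.
Minimum distance d = smallest w > 0 with A_w > 0 = 1.
Sanity: Σ A_w = 8 = 2^3 = 8 ✓.


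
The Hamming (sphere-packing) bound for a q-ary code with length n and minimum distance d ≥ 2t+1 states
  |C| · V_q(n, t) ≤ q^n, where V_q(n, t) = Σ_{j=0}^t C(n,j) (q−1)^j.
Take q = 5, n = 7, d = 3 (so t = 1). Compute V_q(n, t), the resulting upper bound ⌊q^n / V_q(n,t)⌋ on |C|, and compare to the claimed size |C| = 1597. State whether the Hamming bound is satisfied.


V_q(n, t) = 29, q^n = 78125, Hamming bound = 2693, |C| = 1597 ≤ bound (satisfied).

Step 1: Compute V_q(n, t) = Σ_{j=0}^1 C(n, j) (q−1)^j.
  j = 0: C(7,0)·(4)^0 = 1·1 = 1.
  j = 1: C(7,1)·(4)^1 = 7·4 = 28.
  V_q(n, t) = 1 + 28 = 29.
Step 2: q^n = 5^7 = 78125.
Step 3: Hamming bound ⌊q^n / V_q(n,t)⌋ = ⌊78125/29⌋ = 2693.
Step 4: Compare |C| = 1597 to 2693: satisfied.
The claimed |C| lies below the Hamming bound.


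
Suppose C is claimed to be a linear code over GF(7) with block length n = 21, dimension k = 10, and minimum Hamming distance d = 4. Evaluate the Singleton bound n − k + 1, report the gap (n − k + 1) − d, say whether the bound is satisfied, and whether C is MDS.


Singleton RHS = n − k + 1 = 12, slack = 8, bound satisfied, not MDS.

Singleton bound: d ≤ n − k + 1.
Here n = 21, k = 10, so n − k + 1 = 12.
Given d = 4, check d ≤ 12: YES.
Slack = (n − k + 1) − d = 8.
The code is NOT MDS (slack = 8 > 0).
Description: the claimed parameters are [21, 10, 4]_7; such a code would be non-MDS.


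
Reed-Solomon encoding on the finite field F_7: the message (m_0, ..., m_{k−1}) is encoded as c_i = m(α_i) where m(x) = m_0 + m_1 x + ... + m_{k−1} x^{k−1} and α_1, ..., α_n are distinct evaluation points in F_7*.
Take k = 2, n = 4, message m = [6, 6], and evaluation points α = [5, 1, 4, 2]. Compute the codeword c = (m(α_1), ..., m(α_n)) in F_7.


c = [1, 5, 2, 4]

Message polynomial: m(x) = 6 + 6·x (mod 7).
For each evaluation point α_i, compute m(α_i) mod 7:
  α_1 = 5: Horner steps 6 → 1, so m(5) = 1.
  α_2 = 1: Horner steps 6 → 5, so m(1) = 5.
  α_3 = 4: Horner steps 6 → 2, so m(4) = 2.
  α_4 = 2: Horner steps 6 → 4, so m(2) = 4.
Codeword c = [1, 5, 2, 4] ∈ F_7^4.


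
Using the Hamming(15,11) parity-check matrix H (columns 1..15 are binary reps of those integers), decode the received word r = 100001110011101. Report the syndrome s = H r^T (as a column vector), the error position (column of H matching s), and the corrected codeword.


s = (1, 1, 0, 1)^T, error position = 13, corrected codeword c = 100001110011001

Compute s = H r^T mod 2 one row at a time:
  s_1 = 1 + 0 + 0 + 1 + 1 + 1 + 0 + 1 = 5 ≡ 1 (mod 2).
  s_2 = 0 + 0 + 1 + 1 + 1 + 1 + 0 + 1 = 5 ≡ 1 (mod 2).
  s_3 = 0 + 0 + 1 + 1 + 0 + 1 + 0 + 1 = 4 ≡ 0 (mod 2).
  s_4 = 1 + 0 + 0 + 1 + 0 + 1 + 1 + 1 = 5 ≡ 1 (mod 2).
s = (1, 1, 0, 1)^T — this equals column 13 of H (binary 1101), so error is at position 13.
Correct: flip bit 13 of r = 100001110011101 to get c = 100001110011001.


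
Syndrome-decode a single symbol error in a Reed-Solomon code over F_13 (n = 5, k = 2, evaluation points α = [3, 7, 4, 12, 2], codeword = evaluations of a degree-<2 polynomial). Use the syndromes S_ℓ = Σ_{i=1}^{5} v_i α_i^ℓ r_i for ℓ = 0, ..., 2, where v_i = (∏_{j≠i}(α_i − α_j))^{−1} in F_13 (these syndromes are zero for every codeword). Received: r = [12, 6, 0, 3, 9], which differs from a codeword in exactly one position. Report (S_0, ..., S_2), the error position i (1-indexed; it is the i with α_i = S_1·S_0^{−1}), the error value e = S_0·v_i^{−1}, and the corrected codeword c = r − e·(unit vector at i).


S = (9, 1, 3), error at position 1, error magnitude e = 1, c = [11, 6, 0, 3, 9].

Step 1: column multipliers v_i = (∏_{j≠i}(α_i − α_j))^{−1} mod 13.
  i = 1 (α = 3): (3−7)(3−4)(3−12)(3−2) = (−4)·(−1)·(−9)·1 = −36 ≡ 3, so v_1 = 3^{−1} = 9 (mod 13).
  i = 2 (α = 7): (7−3)(7−4)(7−12)(7−2) = 4·3·(−5)·5 = −300 ≡ 12, so v_2 = 12^{−1} = 12 (mod 13).
  i = 3 (α = 4): (4−3)(4−7)(4−12)(4−2) = 1·(−3)·(−8)·2 = 48 ≡ 9, so v_3 = 9^{−1} = 3 (mod 13).
  i = 4 (α = 12): (12−3)(12−7)(12−4)(12−2) = 9·5·8·10 = 3600 ≡ 12, so v_4 = 12^{−1} = 12 (mod 13).
  i = 5 (α = 2): (2−3)(2−7)(2−4)(2−12) = (−1)·(−5)·(−2)·(−10) = 100 ≡ 9, so v_5 = 9^{−1} = 3 (mod 13).
  v = [9, 12, 3, 12, 3].
Step 2: syndromes of r = [12, 6, 0, 3, 9] (all sums mod 13).
  S_0 = Σ v_i r_i = 9·12 + 12·6 + 3·0 + 12·3 + 3·9 = 243 ≡ 9.
  S_1 = Σ v_i α_i r_i = 9·3·12 + 12·7·6 + 3·4·0 + 12·12·3 + 3·2·9 = 1314 ≡ 1.
  α_i^2 mod 13 = [9, 10, 3, 1, 4].
  S_2 = Σ v_i α_i^2 r_i = 9·9·12 + 12·10·6 + 3·3·0 + 12·1·3 + 3·4·9 = 1836 ≡ 3.
  S = (9, 1, 3) ≠ 0, so r is not a codeword (an error is present).
Step 3: locate the error. For a single error e at position i, S_ℓ = v_i·e·α_i^ℓ, so α_err = S_1/S_0.
  S_0^{−1} = 9^{−1} = 3 (mod 13), so α_err = 1·3 = 3 ≡ 3 = α_1. Error position i = 1.
  Consistency check: S_2/S_1 = 3·1 = 3 ≡ 3 = α_err ✓ (single-error assumption holds).
Step 4: error magnitude e = S_0/v_1 = S_0·∏_{j≠1}(α_1 − α_j) = 9·3 = 27 ≡ 1 (mod 13).
Step 5: correct position 1: c_1 = r_1 − e = 12 − 1 ≡ 11 (mod 13). Hence c = [11, 6, 0, 3, 9].
  Check: interpolating c through the α_i gives m(x) = 5 + 2·x (degree < 2) with m(α_i) = c_i for every i, so c is indeed a codeword.


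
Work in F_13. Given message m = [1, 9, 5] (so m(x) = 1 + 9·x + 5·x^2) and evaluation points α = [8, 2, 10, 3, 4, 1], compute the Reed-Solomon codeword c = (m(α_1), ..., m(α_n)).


c = [3, 0, 6, 8, 0, 2]

Message polynomial: m(x) = 1 + 9·x + 5·x^2 (mod 13).
For each evaluation point α_i, compute m(α_i) mod 13:
  α_1 = 8: Horner steps 5 → 10 → 3, so m(8) = 3.
  α_2 = 2: Horner steps 5 → 6 → 0, so m(2) = 0.
  α_3 = 10: Horner steps 5 → 7 → 6, so m(10) = 6.
  α_4 = 3: Horner steps 5 → 11 → 8, so m(3) = 8.
  α_5 = 4: Horner steps 5 → 3 → 0, so m(4) = 0.
  α_6 = 1: Horner steps 5 → 1 → 2, so m(1) = 2.
Codeword c = [3, 0, 6, 8, 0, 2] ∈ F_13^6.


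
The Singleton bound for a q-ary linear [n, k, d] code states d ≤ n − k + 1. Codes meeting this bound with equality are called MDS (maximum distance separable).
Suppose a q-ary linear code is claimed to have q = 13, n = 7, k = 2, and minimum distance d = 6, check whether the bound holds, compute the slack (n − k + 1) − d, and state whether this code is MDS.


Singleton RHS = n − k + 1 = 6, slack = 0, bound satisfied, MDS.

Singleton bound: d ≤ n − k + 1.
Here n = 7, k = 2, so n − k + 1 = 6.
Given d = 6, check d ≤ 6: YES.
Slack = (n − k + 1) − d = 0.
The code is MDS (slack = 0).
Description: the claimed parameters are [7, 2, 6]_13; such a code would be MDS (meets Singleton bound).


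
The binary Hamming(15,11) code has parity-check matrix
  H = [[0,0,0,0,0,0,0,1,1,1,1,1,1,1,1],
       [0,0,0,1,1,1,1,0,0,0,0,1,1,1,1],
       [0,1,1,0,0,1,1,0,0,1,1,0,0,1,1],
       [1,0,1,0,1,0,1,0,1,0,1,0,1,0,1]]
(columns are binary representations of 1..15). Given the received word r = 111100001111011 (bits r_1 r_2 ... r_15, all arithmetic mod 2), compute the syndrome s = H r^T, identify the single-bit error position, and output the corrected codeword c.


s = (0, 0, 0, 1)^T, error position = 1, corrected codeword c = 011100001111011

Compute s = H r^T mod 2 one row at a time:
  s_1 = 0 + 1 + 1 + 1 + 1 + 0 + 1 + 1 = 6 ≡ 0 (mod 2).
  s_2 = 1 + 0 + 0 + 0 + 1 + 0 + 1 + 1 = 4 ≡ 0 (mod 2).
  s_3 = 1 + 1 + 0 + 0 + 1 + 1 + 1 + 1 = 6 ≡ 0 (mod 2).
  s_4 = 1 + 1 + 0 + 0 + 1 + 1 + 0 + 1 = 5 ≡ 1 (mod 2).
s = (0, 0, 0, 1)^T — this equals column 1 of H (binary 0001), so error is at position 1.
Correct: flip bit 1 of r = 111100001111011 to get c = 011100001111011.


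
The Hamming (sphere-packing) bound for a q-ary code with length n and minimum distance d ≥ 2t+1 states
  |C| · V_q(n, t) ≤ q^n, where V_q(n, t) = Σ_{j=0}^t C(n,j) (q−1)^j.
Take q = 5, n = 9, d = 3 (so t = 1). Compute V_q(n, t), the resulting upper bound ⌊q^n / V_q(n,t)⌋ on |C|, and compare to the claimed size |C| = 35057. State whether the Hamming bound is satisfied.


V_q(n, t) = 37, q^n = 1953125, Hamming bound = 52787, |C| = 35057 ≤ bound (satisfied).

Step 1: Compute V_q(n, t) = Σ_{j=0}^1 C(n, j) (q−1)^j.
  j = 0: C(9,0)·(4)^0 = 1·1 = 1.
  j = 1: C(9,1)·(4)^1 = 9·4 = 36.
  V_q(n, t) = 1 + 36 = 37.
Step 2: q^n = 5^9 = 1953125.
Step 3: Hamming bound ⌊q^n / V_q(n,t)⌋ = ⌊1953125/37⌋ = 52787.
Step 4: Compare |C| = 35057 to 52787: satisfied.
The claimed |C| lies below the Hamming bound.


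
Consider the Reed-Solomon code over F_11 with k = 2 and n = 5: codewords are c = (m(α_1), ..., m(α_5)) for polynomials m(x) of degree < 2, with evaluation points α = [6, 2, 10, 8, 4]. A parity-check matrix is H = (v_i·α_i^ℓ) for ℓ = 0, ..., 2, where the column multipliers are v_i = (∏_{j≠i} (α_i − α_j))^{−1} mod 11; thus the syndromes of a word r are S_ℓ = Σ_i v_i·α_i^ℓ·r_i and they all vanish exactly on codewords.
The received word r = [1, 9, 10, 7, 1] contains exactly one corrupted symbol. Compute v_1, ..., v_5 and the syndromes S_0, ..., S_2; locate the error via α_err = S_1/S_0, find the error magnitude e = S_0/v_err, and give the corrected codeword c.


S = (7, 9, 10), error at position 1, error magnitude e = 8, c = [4, 9, 10, 7, 1].

Step 1: column multipliers v_i = (∏_{j≠i}(α_i − α_j))^{−1} mod 11.
  i = 1 (α = 6): (6−2)(6−10)(6−8)(6−4) = 4·(−4)·(−2)·2 = 64 ≡ 9, so v_1 = 9^{−1} = 5 (mod 11).
  i = 2 (α = 2): (2−6)(2−10)(2−8)(2−4) = (−4)·(−8)·(−6)·(−2) = 384 ≡ 10, so v_2 = 10^{−1} = 10 (mod 11).
  i = 3 (α = 10): (10−6)(10−2)(10−8)(10−4) = 4·8·2·6 = 384 ≡ 10, so v_3 = 10^{−1} = 10 (mod 11).
  i = 4 (α = 8): (8−6)(8−2)(8−10)(8−4) = 2·6·(−2)·4 = −96 ≡ 3, so v_4 = 3^{−1} = 4 (mod 11).
  i = 5 (α = 4): (4−6)(4−2)(4−10)(4−8) = (−2)·2·(−6)·(−4) = −96 ≡ 3, so v_5 = 3^{−1} = 4 (mod 11).
  v = [5, 10, 10, 4, 4].
Step 2: syndromes of r = [1, 9, 10, 7, 1] (all sums mod 11).
  S_0 = Σ v_i r_i = 5·1 + 10·9 + 10·10 + 4·7 + 4·1 = 227 ≡ 7.
  S_1 = Σ v_i α_i r_i = 5·6·1 + 10·2·9 + 10·10·10 + 4·8·7 + 4·4·1 = 1450 ≡ 9.
  α_i^2 mod 11 = [3, 4, 1, 9, 5].
  S_2 = Σ v_i α_i^2 r_i = 5·3·1 + 10·4·9 + 10·1·10 + 4·9·7 + 4·5·1 = 747 ≡ 10.
  S = (7, 9, 10) ≠ 0, so r is not a codeword (an error is present).
Step 3: locate the error. For a single error e at position i, S_ℓ = v_i·e·α_i^ℓ, so α_err = S_1/S_0.
  S_0^{−1} = 7^{−1} = 8 (mod 11), so α_err = 9·8 = 72 ≡ 6 = α_1. Error position i = 1.
  Consistency check: S_2/S_1 = 10·5 = 50 ≡ 6 = α_err ✓ (single-error assumption holds).
Step 4: error magnitude e = S_0/v_1 = S_0·∏_{j≠1}(α_1 − α_j) = 7·9 = 63 ≡ 8 (mod 11).
Step 5: correct position 1: c_1 = r_1 − e = 1 − 8 ≡ 4 (mod 11). Hence c = [4, 9, 10, 7, 1].
  Check: interpolating c through the α_i gives m(x) = 6 + 7·x (degree < 2) with m(α_i) = c_i for every i, so c is indeed a codeword.


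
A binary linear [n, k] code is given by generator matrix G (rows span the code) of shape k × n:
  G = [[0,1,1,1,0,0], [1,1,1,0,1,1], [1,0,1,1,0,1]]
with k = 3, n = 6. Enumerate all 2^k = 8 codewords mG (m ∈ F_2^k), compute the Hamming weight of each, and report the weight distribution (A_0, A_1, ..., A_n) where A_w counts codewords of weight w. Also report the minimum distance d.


Weight distribution: A_0 = 1, A_2 = 1, A_3 = 3, A_4 = 2, A_5 = 1. Minimum distance d = 2.

Enumerate all 2^3 = 8 messages m ∈ F_2^3.
For each, compute codeword c = mG in F_2^6, then tally its weight.
  m = 000 → c = 000000, weight = 0.
  m = 100 → c = 011100, weight = 3.
  m = 010 → c = 111011, weight = 5.
  m = 110 → c = 100111, weight = 4.
  m = 001 → c = 101101, weight = 4.
  m = 101 → c = 110001, weight = 3.
  m = 011 → c = 010110, weight = 3.
  m = 111 → c = 001010, weight = 2.
Tally weights:
  weight 0: 1 codewords.
  weight 2: 1 codewords.
  weight 3: 3 codewords.
  weight 4: 2 codewords.
  weight 5: 1 codewords.
Minimum distance d = smallest w > 0 with A_w > 0 = 2.
Sanity: Σ A_w = 8 = 2^3 = 8 ✓.


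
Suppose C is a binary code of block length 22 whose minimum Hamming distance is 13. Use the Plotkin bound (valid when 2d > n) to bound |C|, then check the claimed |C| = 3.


Plotkin bound M ≤ 6; given |C| = 3 ≤ bound (satisfied).

Check applicability: 2d = 26, n = 22.
2d − n = 4 > 0, so Plotkin applies.
Compute d/(2d−n) = 13/4 ≈ 3.2500.
⌊d/(2d−n)⌋ = 3.
Plotkin bound: M ≤ 2·3 = 6.
Given |C| = 3, check: satisfied.
This |C| is below the Plotkin bound.


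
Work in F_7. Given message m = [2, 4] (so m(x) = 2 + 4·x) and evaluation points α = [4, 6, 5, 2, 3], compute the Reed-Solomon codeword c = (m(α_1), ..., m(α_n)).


c = [4, 5, 1, 3, 0]

Message polynomial: m(x) = 2 + 4·x (mod 7).
For each evaluation point α_i, compute m(α_i) mod 7:
  α_1 = 4: Horner steps 4 → 4, so m(4) = 4.
  α_2 = 6: Horner steps 4 → 5, so m(6) = 5.
  α_3 = 5: Horner steps 4 → 1, so m(5) = 1.
  α_4 = 2: Horner steps 4 → 3, so m(2) = 3.
  α_5 = 3: Horner steps 4 → 0, so m(3) = 0.
Codeword c = [4, 5, 1, 3, 0] ∈ F_7^5.


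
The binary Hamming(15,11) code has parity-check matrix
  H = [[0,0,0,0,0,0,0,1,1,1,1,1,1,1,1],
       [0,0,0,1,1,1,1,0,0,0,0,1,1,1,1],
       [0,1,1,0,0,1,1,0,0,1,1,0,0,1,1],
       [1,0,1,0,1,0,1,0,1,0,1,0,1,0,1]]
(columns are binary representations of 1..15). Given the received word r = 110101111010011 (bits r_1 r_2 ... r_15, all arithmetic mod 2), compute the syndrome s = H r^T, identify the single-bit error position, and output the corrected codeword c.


s = (1, 1, 0, 1)^T, error position = 13, corrected codeword c = 110101111010111

Compute s = H r^T mod 2 one row at a time:
  s_1 = 1 + 1 + 0 + 1 + 0 + 0 + 1 + 1 = 5 ≡ 1 (mod 2).
  s_2 = 1 + 0 + 1 + 1 + 0 + 0 + 1 + 1 = 5 ≡ 1 (mod 2).
  s_3 = 1 + 0 + 1 + 1 + 0 + 1 + 1 + 1 = 6 ≡ 0 (mod 2).
  s_4 = 1 + 0 + 0 + 1 + 1 + 1 + 0 + 1 = 5 ≡ 1 (mod 2).
s = (1, 1, 0, 1)^T — this equals column 13 of H (binary 1101), so error is at position 13.
Correct: flip bit 13 of r = 110101111010011 to get c = 110101111010111.


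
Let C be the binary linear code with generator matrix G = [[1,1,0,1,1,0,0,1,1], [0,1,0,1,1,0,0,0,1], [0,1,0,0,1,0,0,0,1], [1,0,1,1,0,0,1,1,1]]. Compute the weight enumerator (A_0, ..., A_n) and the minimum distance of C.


Weight distribution: A_0 = 1, A_1 = 1, A_2 = 1, A_3 = 3, A_4 = 3, A_5 = 3, A_6 = 3, A_7 = 1. Minimum distance d = 1.

Enumerate all 2^4 = 16 messages m ∈ F_2^4.
For each, compute codeword c = mG in F_2^9, then tally its weight.
  m = 0000 → c = 000000000, weight = 0.
  m = 1000 → c = 110110011, weight = 6.
  m = 0100 → c = 010110001, weight = 4.
  m = 1100 → c = 100000010, weight = 2.
  m = 0010 → c = 010010001, weight = 3.
  m = 1010 → c = 100100010, weight = 3.
  m = 0110 → c = 000100000, weight = 1.
  m = 1110 → c = 110010011, weight = 5.
  m = 0001 → c = 101100111, weight = 6.
  m = 1001 → c = 011010100, weight = 4.
  m = 0101 → c = 111010110, weight = 6.
  m = 1101 → c = 001100101, weight = 4.
  m = 0011 → c = 111110110, weight = 7.
  m = 1011 → c = 001000101, weight = 3.
  m = 0111 → c = 101000111, weight = 5.
  m = 1111 → c = 011110100, weight = 5.
Tally weights:
  weight 0: 1 codewords.
  weight 1: 1 codewords.
  weight 2: 1 codewords.
  weight 3: 3 codewords.
  weight 4: 3 codewords.
  weight 5: 3 codewords.
  weight 6: 3 codewords.
  weight 7: 1 codewords.
Minimum distance d = smallest w > 0 with A_w > 0 = 1.
Sanity: Σ A_w = 16 = 2^4 = 16 ✓.


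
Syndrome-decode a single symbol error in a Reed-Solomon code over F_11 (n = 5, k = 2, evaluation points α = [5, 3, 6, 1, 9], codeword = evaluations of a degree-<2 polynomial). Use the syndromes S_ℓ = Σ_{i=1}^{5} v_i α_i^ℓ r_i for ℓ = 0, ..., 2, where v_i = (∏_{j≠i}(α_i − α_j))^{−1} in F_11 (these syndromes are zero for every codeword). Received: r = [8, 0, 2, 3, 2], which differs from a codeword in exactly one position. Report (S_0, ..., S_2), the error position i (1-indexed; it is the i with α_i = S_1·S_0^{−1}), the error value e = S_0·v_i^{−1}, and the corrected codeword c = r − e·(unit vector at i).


S = (10, 5, 8), error at position 3, error magnitude e = 1, c = [8, 0, 1, 3, 2].

Step 1: column multipliers v_i = (∏_{j≠i}(α_i − α_j))^{−1} mod 11.
  i = 1 (α = 5): (5−3)(5−6)(5−1)(5−9) = 2·(−1)·4·(−4) = 32 ≡ 10, so v_1 = 10^{−1} = 10 (mod 11).
  i = 2 (α = 3): (3−5)(3−6)(3−1)(3−9) = (−2)·(−3)·2·(−6) = −72 ≡ 5, so v_2 = 5^{−1} = 9 (mod 11).
  i = 3 (α = 6): (6−5)(6−3)(6−1)(6−9) = 1·3·5·(−3) = −45 ≡ 10, so v_3 = 10^{−1} = 10 (mod 11).
  i = 4 (α = 1): (1−5)(1−3)(1−6)(1−9) = (−4)·(−2)·(−5)·(−8) = 320 ≡ 1, so v_4 = 1^{−1} = 1 (mod 11).
  i = 5 (α = 9): (9−5)(9−3)(9−6)(9−1) = 4·6·3·8 = 576 ≡ 4, so v_5 = 4^{−1} = 3 (mod 11).
  v = [10, 9, 10, 1, 3].
Step 2: syndromes of r = [8, 0, 2, 3, 2] (all sums mod 11).
  S_0 = Σ v_i r_i = 10·8 + 9·0 + 10·2 + 1·3 + 3·2 = 109 ≡ 10.
  S_1 = Σ v_i α_i r_i = 10·5·8 + 9·3·0 + 10·6·2 + 1·1·3 + 3·9·2 = 577 ≡ 5.
  α_i^2 mod 11 = [3, 9, 3, 1, 4].
  S_2 = Σ v_i α_i^2 r_i = 10·3·8 + 9·9·0 + 10·3·2 + 1·1·3 + 3·4·2 = 327 ≡ 8.
  S = (10, 5, 8) ≠ 0, so r is not a codeword (an error is present).
Step 3: locate the error. For a single error e at position i, S_ℓ = v_i·e·α_i^ℓ, so α_err = S_1/S_0.
  S_0^{−1} = 10^{−1} = 10 (mod 11), so α_err = 5·10 = 50 ≡ 6 = α_3. Error position i = 3.
  Consistency check: S_2/S_1 = 8·9 = 72 ≡ 6 = α_err ✓ (single-error assumption holds).
Step 4: error magnitude e = S_0/v_3 = S_0·∏_{j≠3}(α_3 − α_j) = 10·10 = 100 ≡ 1 (mod 11).
Step 5: correct position 3: c_3 = r_3 − e = 2 − 1 ≡ 1 (mod 11). Hence c = [8, 0, 1, 3, 2].
  Check: interpolating c through the α_i gives m(x) = 10 + 4·x (degree < 2) with m(α_i) = c_i for every i, so c is indeed a codeword.


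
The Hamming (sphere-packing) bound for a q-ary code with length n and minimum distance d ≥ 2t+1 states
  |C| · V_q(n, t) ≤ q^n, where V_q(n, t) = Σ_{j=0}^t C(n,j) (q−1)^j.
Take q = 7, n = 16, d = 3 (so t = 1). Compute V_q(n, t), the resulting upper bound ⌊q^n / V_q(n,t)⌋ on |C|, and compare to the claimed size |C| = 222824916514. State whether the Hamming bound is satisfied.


V_q(n, t) = 97, q^n = 33232930569601, Hamming bound = 342607531645, |C| = 222824916514 ≤ bound (satisfied).

Step 1: Compute V_q(n, t) = Σ_{j=0}^1 C(n, j) (q−1)^j.
  j = 0: C(16,0)·(6)^0 = 1·1 = 1.
  j = 1: C(16,1)·(6)^1 = 16·6 = 96.
  V_q(n, t) = 1 + 96 = 97.
Step 2: q^n = 7^16 = 33232930569601.
Step 3: Hamming bound ⌊q^n / V_q(n,t)⌋ = ⌊33232930569601/97⌋ = 342607531645.
Step 4: Compare |C| = 222824916514 to 342607531645: satisfied.
The claimed |C| lies below the Hamming bound.


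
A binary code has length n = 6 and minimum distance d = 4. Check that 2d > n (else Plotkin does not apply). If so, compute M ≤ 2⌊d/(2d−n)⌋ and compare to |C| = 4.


Plotkin bound M ≤ 4; given |C| = 4 ≤ bound (satisfied).

Check applicability: 2d = 8, n = 6.
2d − n = 2 > 0, so Plotkin applies.
Compute d/(2d−n) = 4/2 ≈ 2.0000.
⌊d/(2d−n)⌋ = 2.
Plotkin bound: M ≤ 2·2 = 4.
Given |C| = 4, check: satisfied.
This |C| is at the Plotkin bound.


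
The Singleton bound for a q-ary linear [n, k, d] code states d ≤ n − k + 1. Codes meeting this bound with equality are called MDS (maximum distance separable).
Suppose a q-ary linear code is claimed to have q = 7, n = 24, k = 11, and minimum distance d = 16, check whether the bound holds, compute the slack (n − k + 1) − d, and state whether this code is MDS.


Singleton RHS = n − k + 1 = 14, slack = -2, bound violated (no such code; not MDS).

Singleton bound: d ≤ n − k + 1.
Here n = 24, k = 11, so n − k + 1 = 14.
Given d = 16, check d ≤ 14: NO.
Slack = (n − k + 1) − d = -2.
The slack is negative: d = 16 exceeds n − k + 1 = 14 by 2, so the Singleton bound is violated and no linear [24, 11, 16]_7 code can exist. In particular it is not MDS (MDS requires d = n − k + 1 exactly).
Description: the claimed parameters are [24, 11, 16]_7; such a code would be impossible (violates the Singleton bound).


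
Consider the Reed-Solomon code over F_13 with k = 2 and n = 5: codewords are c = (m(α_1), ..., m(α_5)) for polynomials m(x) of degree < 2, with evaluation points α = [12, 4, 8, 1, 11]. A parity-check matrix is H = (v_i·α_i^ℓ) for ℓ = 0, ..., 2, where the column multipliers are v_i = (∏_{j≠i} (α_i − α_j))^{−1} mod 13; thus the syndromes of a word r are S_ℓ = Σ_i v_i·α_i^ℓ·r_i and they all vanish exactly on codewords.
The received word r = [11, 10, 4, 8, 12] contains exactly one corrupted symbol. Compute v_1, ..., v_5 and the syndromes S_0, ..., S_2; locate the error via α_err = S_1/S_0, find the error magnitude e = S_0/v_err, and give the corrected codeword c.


S = (10, 6, 1), error at position 5, error magnitude e = 6, c = [11, 10, 4, 8, 6].

Step 1: column multipliers v_i = (∏_{j≠i}(α_i − α_j))^{−1} mod 13.
  i = 1 (α = 12): (12−4)(12−8)(12−1)(12−11) = 8·4·11·1 = 352 ≡ 1, so v_1 = 1^{−1} = 1 (mod 13).
  i = 2 (α = 4): (4−12)(4−8)(4−1)(4−11) = (−8)·(−4)·3·(−7) = −672 ≡ 4, so v_2 = 4^{−1} = 10 (mod 13).
  i = 3 (α = 8): (8−12)(8−4)(8−1)(8−11) = (−4)·4·7·(−3) = 336 ≡ 11, so v_3 = 11^{−1} = 6 (mod 13).
  i = 4 (α = 1): (1−12)(1−4)(1−8)(1−11) = (−11)·(−3)·(−7)·(−10) = 2310 ≡ 9, so v_4 = 9^{−1} = 3 (mod 13).
  i = 5 (α = 11): (11−12)(11−4)(11−8)(11−1) = (−1)·7·3·10 = −210 ≡ 11, so v_5 = 11^{−1} = 6 (mod 13).
  v = [1, 10, 6, 3, 6].
Step 2: syndromes of r = [11, 10, 4, 8, 12] (all sums mod 13).
  S_0 = Σ v_i r_i = 1·11 + 10·10 + 6·4 + 3·8 + 6·12 = 231 ≡ 10.
  S_1 = Σ v_i α_i r_i = 1·12·11 + 10·4·10 + 6·8·4 + 3·1·8 + 6·11·12 = 1540 ≡ 6.
  α_i^2 mod 13 = [1, 3, 12, 1, 4].
  S_2 = Σ v_i α_i^2 r_i = 1·1·11 + 10·3·10 + 6·12·4 + 3·1·8 + 6·4·12 = 911 ≡ 1.
  S = (10, 6, 1) ≠ 0, so r is not a codeword (an error is present).
Step 3: locate the error. For a single error e at position i, S_ℓ = v_i·e·α_i^ℓ, so α_err = S_1/S_0.
  S_0^{−1} = 10^{−1} = 4 (mod 13), so α_err = 6·4 = 24 ≡ 11 = α_5. Error position i = 5.
  Consistency check: S_2/S_1 = 1·11 = 11 ≡ 11 = α_err ✓ (single-error assumption holds).
Step 4: error magnitude e = S_0/v_5 = S_0·∏_{j≠5}(α_5 − α_j) = 10·11 = 110 ≡ 6 (mod 13).
Step 5: correct position 5: c_5 = r_5 − e = 12 − 6 ≡ 6 (mod 13). Hence c = [11, 10, 4, 8, 6].
  Check: interpolating c through the α_i gives m(x) = 3 + 5·x (degree < 2) with m(α_i) = c_i for every i, so c is indeed a codeword.


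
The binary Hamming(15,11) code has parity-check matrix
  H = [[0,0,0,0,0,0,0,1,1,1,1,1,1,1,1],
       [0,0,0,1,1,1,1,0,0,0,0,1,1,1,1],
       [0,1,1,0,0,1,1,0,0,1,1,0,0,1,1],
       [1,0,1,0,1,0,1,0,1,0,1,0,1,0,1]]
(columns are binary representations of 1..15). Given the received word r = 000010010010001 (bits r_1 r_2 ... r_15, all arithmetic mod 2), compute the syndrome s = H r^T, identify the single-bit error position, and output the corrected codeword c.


s = (1, 0, 0, 1)^T, error position = 9, corrected codeword c = 000010011010001

Compute s = H r^T mod 2 one row at a time:
  s_1 = 1 + 0 + 0 + 1 + 0 + 0 + 0 + 1 = 3 ≡ 1 (mod 2).
  s_2 = 0 + 1 + 0 + 0 + 0 + 0 + 0 + 1 = 2 ≡ 0 (mod 2).
  s_3 = 0 + 0 + 0 + 0 + 0 + 1 + 0 + 1 = 2 ≡ 0 (mod 2).
  s_4 = 0 + 0 + 1 + 0 + 0 + 1 + 0 + 1 = 3 ≡ 1 (mod 2).
s = (1, 0, 0, 1)^T — this equals column 9 of H (binary 1001), so error is at position 9.
Correct: flip bit 9 of r = 000010010010001 to get c = 000010011010001.


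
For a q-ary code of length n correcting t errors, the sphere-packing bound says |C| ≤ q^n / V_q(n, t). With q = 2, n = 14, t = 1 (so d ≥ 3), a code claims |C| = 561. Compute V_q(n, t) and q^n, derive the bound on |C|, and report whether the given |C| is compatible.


V_q(n, t) = 15, q^n = 16384, Hamming bound = 1092, |C| = 561 ≤ bound (satisfied).

Step 1: Compute V_q(n, t) = Σ_{j=0}^1 C(n, j) (q−1)^j.
  j = 0: C(14,0)·(1)^0 = 1·1 = 1.
  j = 1: C(14,1)·(1)^1 = 14·1 = 14.
  V_q(n, t) = 1 + 14 = 15.
Step 2: q^n = 2^14 = 16384.
Step 3: Hamming bound ⌊q^n / V_q(n,t)⌋ = ⌊16384/15⌋ = 1092.
Step 4: Compare |C| = 561 to 1092: satisfied.
The claimed |C| lies below the Hamming bound.


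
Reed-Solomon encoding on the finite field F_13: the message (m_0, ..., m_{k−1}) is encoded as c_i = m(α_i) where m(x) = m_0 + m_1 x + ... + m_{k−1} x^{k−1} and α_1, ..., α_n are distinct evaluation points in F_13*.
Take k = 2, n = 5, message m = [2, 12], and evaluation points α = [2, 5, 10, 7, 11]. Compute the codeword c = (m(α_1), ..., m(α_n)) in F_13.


c = [0, 10, 5, 8, 4]

Message polynomial: m(x) = 2 + 12·x (mod 13).
For each evaluation point α_i, compute m(α_i) mod 13:
  α_1 = 2: Horner steps 12 → 0, so m(2) = 0.
  α_2 = 5: Horner steps 12 → 10, so m(5) = 10.
  α_3 = 10: Horner steps 12 → 5, so m(10) = 5.
  α_4 = 7: Horner steps 12 → 8, so m(7) = 8.
  α_5 = 11: Horner steps 12 → 4, so m(11) = 4.
Codeword c = [0, 10, 5, 8, 4] ∈ F_13^5.


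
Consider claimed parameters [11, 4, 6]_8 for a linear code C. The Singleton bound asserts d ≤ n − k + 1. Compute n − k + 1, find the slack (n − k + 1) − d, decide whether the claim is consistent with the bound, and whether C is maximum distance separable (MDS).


Singleton RHS = n − k + 1 = 8, slack = 2, bound satisfied, not MDS.

Singleton bound: d ≤ n − k + 1.
Here n = 11, k = 4, so n − k + 1 = 8.
Given d = 6, check d ≤ 8: YES.
Slack = (n − k + 1) − d = 2.
The code is NOT MDS (slack = 2 > 0).
Description: the claimed parameters are [11, 4, 6]_8; such a code would be non-MDS.


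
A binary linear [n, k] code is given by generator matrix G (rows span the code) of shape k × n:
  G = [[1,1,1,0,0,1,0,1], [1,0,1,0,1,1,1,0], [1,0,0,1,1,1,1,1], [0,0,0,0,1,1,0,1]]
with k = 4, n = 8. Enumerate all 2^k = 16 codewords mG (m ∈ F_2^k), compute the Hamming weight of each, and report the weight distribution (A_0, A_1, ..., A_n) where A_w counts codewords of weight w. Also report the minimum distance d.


Weight distribution: A_0 = 1, A_3 = 4, A_4 = 5, A_5 = 4, A_6 = 2. Minimum distance d = 3.

Enumerate all 2^4 = 16 messages m ∈ F_2^4.
For each, compute codeword c = mG in F_2^8, then tally its weight.
  m = 0000 → c = 00000000, weight = 0.
  m = 1000 → c = 11100101, weight = 5.
  m = 0100 → c = 10101110, weight = 5.
  m = 1100 → c = 01001011, weight = 4.
  m = 0010 → c = 10011111, weight = 6.
  m = 1010 → c = 01111010, weight = 5.
  m = 0110 → c = 00110001, weight = 3.
  m = 1110 → c = 11010100, weight = 4.
  m = 0001 → c = 00001101, weight = 3.
  m = 1001 → c = 11101000, weight = 4.
  m = 0101 → c = 10100011, weight = 4.
  m = 1101 → c = 01000110, weight = 3.
  m = 0011 → c = 10010010, weight = 3.
  m = 1011 → c = 01110111, weight = 6.
  m = 0111 → c = 00111100, weight = 4.
  m = 1111 → c = 11011001, weight = 5.
Tally weights:
  weight 0: 1 codewords.
  weight 3: 4 codewords.
  weight 4: 5 codewords.
  weight 5: 4 codewords.
  weight 6: 2 codewords.
Minimum distance d = smallest w > 0 with A_w > 0 = 3.
Sanity: Σ A_w = 16 = 2^4 = 16 ✓.
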